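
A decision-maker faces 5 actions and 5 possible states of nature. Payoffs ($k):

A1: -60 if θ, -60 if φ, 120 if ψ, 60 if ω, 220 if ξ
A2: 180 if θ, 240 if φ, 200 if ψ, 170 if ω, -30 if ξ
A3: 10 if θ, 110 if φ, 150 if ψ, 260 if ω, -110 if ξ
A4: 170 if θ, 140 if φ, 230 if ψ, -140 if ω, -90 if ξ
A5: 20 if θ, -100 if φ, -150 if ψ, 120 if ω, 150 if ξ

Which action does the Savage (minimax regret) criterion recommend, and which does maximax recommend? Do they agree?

Column bests: θ=180, φ=240, ψ=230, ω=260, ξ=220.
A1 regrets: 240, 300, 110, 200, 0 → max 300
A2 regrets: 0, 0, 30, 90, 250 → max 250
A3 regrets: 170, 130, 80, 0, 330 → max 330
A4 regrets: 10, 100, 0, 400, 310 → max 400
A5 regrets: 160, 340, 380, 140, 70 → max 380
Smallest max regret = 250 → A2.
Row maxima: A1=220, A2=240, A3=260, A4=230, A5=150
Best best-case = 260 → A3.

minimax regret → A2; maximax → A3 (disagree)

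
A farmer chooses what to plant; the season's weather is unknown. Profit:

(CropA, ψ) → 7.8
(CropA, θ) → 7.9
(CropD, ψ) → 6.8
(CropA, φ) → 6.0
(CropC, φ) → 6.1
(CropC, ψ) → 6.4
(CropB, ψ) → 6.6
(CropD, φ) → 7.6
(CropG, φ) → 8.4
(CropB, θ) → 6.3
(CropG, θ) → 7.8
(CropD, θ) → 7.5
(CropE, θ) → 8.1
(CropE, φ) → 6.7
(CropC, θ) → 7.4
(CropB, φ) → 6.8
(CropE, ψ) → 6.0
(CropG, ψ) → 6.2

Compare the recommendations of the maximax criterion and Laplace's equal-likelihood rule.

maximax → CropG; laplace → CropG (agree)

Row maxima: CropB=6.8, CropE=8.1, CropC=7.4, CropG=8.4, CropA=7.9, CropD=7.6
Best best-case = 8.4 → CropG.
Row averages: CropB=197/30, CropE=104/15, CropC=199/30, CropG=112/15, CropA=217/30, CropD=7.3
Highest average = 112/15 → CropG.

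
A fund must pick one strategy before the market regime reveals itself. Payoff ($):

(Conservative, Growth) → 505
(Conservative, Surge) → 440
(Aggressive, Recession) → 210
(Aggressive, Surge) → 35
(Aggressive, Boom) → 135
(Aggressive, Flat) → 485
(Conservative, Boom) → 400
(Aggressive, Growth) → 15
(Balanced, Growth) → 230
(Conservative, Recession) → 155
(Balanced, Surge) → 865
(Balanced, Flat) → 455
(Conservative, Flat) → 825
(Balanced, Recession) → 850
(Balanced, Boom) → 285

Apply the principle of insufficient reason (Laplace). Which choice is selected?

Balanced

Row averages: Conservative=465, Balanced=537, Aggressive=176
Highest average = 537 → Balanced.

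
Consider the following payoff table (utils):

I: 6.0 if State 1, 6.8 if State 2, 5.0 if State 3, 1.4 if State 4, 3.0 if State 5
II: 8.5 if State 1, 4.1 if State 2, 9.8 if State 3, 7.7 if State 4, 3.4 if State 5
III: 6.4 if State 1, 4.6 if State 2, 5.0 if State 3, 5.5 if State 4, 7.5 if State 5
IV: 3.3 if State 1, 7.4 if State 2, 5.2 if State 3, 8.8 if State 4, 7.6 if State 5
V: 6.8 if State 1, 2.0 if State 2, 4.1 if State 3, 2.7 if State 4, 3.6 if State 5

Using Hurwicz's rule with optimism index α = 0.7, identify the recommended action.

I: 0.7·6.8 + 0.3·1.4 = 5.18
II: 0.7·9.8 + 0.3·3.4 = 7.88
III: 0.7·7.5 + 0.3·4.6 = 6.63
IV: 0.7·8.8 + 0.3·3.3 = 7.15
V: 0.7·6.8 + 0.3·2.0 = 5.36
Highest Hurwicz score = 7.88 → II.

II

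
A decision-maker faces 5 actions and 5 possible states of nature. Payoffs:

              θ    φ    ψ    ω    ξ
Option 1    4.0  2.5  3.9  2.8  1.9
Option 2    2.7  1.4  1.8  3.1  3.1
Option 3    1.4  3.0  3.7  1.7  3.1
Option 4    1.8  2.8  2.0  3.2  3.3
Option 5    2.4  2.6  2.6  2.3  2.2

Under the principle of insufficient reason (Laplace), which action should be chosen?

Row averages: Option 1=3.02, Option 2=2.42, Option 3=2.58, Option 4=2.62, Option 5=2.42
Highest average = 3.02 → Option 1.

Option 1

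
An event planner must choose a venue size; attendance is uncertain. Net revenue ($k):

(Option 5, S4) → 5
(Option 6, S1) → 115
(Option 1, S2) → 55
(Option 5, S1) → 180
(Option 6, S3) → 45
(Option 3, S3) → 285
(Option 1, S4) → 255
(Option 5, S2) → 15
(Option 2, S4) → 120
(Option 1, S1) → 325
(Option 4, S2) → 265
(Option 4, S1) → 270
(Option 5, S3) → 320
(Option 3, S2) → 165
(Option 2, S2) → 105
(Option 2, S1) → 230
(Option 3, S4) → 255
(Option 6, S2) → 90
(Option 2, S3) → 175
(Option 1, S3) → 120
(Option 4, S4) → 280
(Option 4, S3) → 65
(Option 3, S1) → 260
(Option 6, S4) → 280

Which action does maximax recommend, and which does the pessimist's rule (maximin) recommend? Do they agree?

Row maxima: Option 1=325, Option 2=230, Option 3=285, Option 4=280, Option 5=320, Option 6=280
Best best-case = 325 → Option 1.
Row minima: Option 1=55, Option 2=105, Option 3=165, Option 4=65, Option 5=5, Option 6=45
Best worst-case = 165 → Option 3.

maximax → Option 1; maximin → Option 3 (disagree)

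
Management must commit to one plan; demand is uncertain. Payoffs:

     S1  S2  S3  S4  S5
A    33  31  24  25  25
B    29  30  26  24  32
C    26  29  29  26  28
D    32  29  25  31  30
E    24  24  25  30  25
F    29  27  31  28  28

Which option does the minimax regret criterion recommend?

Column bests: S1=33, S2=31, S3=31, S4=31, S5=32.
A regrets: 0, 0, 7, 6, 7 → max 7
B regrets: 4, 1, 5, 7, 0 → max 7
C regrets: 7, 2, 2, 5, 4 → max 7
D regrets: 1, 2, 6, 0, 2 → max 6
E regrets: 9, 7, 6, 1, 7 → max 9
F regrets: 4, 4, 0, 3, 4 → max 4
Smallest max regret = 4 → F.

F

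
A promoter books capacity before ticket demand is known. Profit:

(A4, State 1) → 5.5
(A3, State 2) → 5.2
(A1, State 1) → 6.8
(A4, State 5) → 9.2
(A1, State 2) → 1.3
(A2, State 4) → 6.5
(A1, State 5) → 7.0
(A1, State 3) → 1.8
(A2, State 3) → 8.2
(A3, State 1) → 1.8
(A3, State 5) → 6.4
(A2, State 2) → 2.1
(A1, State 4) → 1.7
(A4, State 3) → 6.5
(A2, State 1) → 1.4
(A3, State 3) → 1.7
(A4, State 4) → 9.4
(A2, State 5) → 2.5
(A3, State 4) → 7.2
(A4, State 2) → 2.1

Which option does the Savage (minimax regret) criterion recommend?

Column bests: State 1=6.8, State 2=5.2, State 3=8.2, State 4=9.4, State 5=9.2.
A1 regrets: 0.0, 3.9, 6.4, 7.7, 2.2 → max 7.7
A2 regrets: 5.4, 3.1, 0.0, 2.9, 6.7 → max 6.7
A3 regrets: 5.0, 0.0, 6.5, 2.2, 2.8 → max 6.5
A4 regrets: 1.3, 3.1, 1.7, 0.0, 0.0 → max 3.1
Smallest max regret = 3.1 → A4.

A4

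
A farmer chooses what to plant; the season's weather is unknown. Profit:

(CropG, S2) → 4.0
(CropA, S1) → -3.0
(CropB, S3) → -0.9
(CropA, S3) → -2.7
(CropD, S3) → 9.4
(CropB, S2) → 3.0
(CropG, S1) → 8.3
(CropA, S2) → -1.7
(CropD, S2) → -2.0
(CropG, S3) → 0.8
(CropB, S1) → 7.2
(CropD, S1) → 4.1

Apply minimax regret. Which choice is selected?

Column bests: S1=8.3, S2=4.0, S3=9.4.
CropA regrets: 11.3, 5.7, 12.1 → max 12.1
CropB regrets: 1.1, 1.0, 10.3 → max 10.3
CropG regrets: 0.0, 0.0, 8.6 → max 8.6
CropD regrets: 4.2, 6.0, 0.0 → max 6.0
Smallest max regret = 6.0 → CropD.

CropD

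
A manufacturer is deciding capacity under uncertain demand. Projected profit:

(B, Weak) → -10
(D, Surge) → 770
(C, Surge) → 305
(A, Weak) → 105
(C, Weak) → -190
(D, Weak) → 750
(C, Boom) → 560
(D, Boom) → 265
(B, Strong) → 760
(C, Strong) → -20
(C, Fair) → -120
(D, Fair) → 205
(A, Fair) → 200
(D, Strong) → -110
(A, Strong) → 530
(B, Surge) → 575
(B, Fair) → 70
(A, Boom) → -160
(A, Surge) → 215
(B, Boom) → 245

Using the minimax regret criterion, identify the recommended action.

A

Column bests: Weak=750, Fair=205, Strong=760, Boom=560, Surge=770.
A regrets: 645, 5, 230, 720, 555 → max 720
B regrets: 760, 135, 0, 315, 195 → max 760
C regrets: 940, 325, 780, 0, 465 → max 940
D regrets: 0, 0, 870, 295, 0 → max 870
Smallest max regret = 720 → A.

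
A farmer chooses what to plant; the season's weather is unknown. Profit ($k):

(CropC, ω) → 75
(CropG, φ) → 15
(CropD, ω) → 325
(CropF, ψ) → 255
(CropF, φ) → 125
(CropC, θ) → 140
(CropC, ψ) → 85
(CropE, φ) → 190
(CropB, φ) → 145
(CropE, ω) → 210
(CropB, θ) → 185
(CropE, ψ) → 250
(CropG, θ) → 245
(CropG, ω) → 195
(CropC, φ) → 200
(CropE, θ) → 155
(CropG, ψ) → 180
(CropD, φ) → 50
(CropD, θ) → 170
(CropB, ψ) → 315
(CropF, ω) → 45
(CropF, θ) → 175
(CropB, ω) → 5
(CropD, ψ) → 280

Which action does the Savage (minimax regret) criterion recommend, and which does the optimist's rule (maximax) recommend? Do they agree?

Column bests: θ=245, φ=200, ψ=315, ω=325.
CropF regrets: 70, 75, 60, 280 → max 280
CropB regrets: 60, 55, 0, 320 → max 320
CropE regrets: 90, 10, 65, 115 → max 115
CropC regrets: 105, 0, 230, 250 → max 250
CropD regrets: 75, 150, 35, 0 → max 150
CropG regrets: 0, 185, 135, 130 → max 185
Smallest max regret = 115 → CropE.
Row maxima: CropF=255, CropB=315, CropE=250, CropC=200, CropD=325, CropG=245
Best best-case = 325 → CropD.

minimax regret → CropE; maximax → CropD (disagree)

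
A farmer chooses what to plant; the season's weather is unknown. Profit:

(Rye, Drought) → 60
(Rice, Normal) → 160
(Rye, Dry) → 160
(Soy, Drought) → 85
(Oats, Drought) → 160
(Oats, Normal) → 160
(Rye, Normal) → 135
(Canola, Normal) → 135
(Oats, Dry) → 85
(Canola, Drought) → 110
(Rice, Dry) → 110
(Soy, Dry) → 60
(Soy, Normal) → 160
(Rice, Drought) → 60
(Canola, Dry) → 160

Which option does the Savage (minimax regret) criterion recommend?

Canola

Column bests: Drought=160, Dry=160, Normal=160.
Oats regrets: 0, 75, 0 → max 75
Soy regrets: 75, 100, 0 → max 100
Rice regrets: 100, 50, 0 → max 100
Canola regrets: 50, 0, 25 → max 50
Rye regrets: 100, 0, 25 → max 100
Smallest max regret = 50 → Canola.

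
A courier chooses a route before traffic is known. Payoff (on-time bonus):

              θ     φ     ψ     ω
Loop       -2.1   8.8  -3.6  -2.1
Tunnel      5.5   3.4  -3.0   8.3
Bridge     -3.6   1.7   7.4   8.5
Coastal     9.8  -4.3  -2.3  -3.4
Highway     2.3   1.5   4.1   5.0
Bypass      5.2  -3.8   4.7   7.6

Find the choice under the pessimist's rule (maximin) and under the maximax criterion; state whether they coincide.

Row minima: Loop=-3.6, Tunnel=-3.0, Bridge=-3.6, Coastal=-4.3, Highway=1.5, Bypass=-3.8
Best worst-case = 1.5 → Highway.
Row maxima: Loop=8.8, Tunnel=8.3, Bridge=8.5, Coastal=9.8, Highway=5.0, Bypass=7.6
Best best-case = 9.8 → Coastal.

maximin → Highway; maximax → Coastal (disagree)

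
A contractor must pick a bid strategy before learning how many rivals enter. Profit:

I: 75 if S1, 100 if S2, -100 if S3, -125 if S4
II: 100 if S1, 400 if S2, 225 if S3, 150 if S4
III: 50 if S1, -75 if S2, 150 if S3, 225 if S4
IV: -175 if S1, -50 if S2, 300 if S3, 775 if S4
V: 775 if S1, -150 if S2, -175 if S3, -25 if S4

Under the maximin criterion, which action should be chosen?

Row minima: I=-125, II=100, III=-75, IV=-175, V=-175
Best worst-case = 100 → II.

II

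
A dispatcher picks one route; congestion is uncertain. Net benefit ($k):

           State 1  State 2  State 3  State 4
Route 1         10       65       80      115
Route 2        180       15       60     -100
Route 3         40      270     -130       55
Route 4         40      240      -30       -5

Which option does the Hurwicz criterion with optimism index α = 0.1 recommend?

Route 1

Route 1: 0.1·115 + 0.9·10 = 20.5
Route 2: 0.1·180 + 0.9·(-100) = -72
Route 3: 0.1·270 + 0.9·(-130) = -90
Route 4: 0.1·240 + 0.9·(-30) = -3
Highest Hurwicz score = 20.5 → Route 1.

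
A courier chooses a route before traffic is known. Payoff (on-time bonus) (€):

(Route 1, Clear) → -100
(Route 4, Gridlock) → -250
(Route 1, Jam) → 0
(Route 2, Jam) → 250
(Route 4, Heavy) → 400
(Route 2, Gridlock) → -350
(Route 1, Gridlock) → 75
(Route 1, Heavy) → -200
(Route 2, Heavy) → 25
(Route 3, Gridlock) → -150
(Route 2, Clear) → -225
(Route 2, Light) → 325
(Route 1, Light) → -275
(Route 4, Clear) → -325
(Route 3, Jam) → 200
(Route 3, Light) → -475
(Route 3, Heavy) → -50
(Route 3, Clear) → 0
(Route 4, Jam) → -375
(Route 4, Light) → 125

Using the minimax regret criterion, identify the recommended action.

Column bests: Clear=0, Light=325, Heavy=400, Jam=250, Gridlock=75.
Route 1 regrets: 100, 600, 600, 250, 0 → max 600
Route 2 regrets: 225, 0, 375, 0, 425 → max 425
Route 3 regrets: 0, 800, 450, 50, 225 → max 800
Route 4 regrets: 325, 200, 0, 625, 325 → max 625
Smallest max regret = 425 → Route 2.

Route 2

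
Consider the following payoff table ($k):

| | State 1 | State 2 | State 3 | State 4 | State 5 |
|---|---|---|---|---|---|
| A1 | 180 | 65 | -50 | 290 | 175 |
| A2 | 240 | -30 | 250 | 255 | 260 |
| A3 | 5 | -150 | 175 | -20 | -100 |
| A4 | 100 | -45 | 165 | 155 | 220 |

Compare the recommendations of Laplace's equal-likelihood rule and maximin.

Row averages: A1=132, A2=195, A3=-18, A4=119
Highest average = 195 → A2.
Row minima: A1=-50, A2=-30, A3=-150, A4=-45
Best worst-case = -30 → A2.

laplace → A2; maximin → A2 (agree)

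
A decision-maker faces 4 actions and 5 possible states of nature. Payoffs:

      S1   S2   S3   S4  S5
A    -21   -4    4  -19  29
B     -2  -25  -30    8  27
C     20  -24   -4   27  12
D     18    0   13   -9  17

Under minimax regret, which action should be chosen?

Column bests: S1=20, S2=0, S3=13, S4=27, S5=29.
A regrets: 41, 4, 9, 46, 0 → max 46
B regrets: 22, 25, 43, 19, 2 → max 43
C regrets: 0, 24, 17, 0, 17 → max 24
D regrets: 2, 0, 0, 36, 12 → max 36
Smallest max regret = 24 → C.

C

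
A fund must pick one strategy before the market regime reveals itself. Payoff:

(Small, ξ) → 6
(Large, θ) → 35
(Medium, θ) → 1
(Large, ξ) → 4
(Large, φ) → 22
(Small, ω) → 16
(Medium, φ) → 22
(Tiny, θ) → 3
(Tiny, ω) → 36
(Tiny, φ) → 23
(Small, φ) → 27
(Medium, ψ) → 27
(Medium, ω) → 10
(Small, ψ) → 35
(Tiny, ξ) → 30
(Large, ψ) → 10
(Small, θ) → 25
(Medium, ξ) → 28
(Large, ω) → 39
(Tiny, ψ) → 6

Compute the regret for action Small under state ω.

Best payoff under ω is 39.
Regret = 39 − 16 = 23.

23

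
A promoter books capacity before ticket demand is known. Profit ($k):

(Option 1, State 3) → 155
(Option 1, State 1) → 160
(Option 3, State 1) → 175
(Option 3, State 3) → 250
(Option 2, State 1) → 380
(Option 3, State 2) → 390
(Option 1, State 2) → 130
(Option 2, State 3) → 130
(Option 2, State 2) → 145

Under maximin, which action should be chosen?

Row minima: Option 1=130, Option 2=130, Option 3=175
Best worst-case = 175 → Option 3.

Option 3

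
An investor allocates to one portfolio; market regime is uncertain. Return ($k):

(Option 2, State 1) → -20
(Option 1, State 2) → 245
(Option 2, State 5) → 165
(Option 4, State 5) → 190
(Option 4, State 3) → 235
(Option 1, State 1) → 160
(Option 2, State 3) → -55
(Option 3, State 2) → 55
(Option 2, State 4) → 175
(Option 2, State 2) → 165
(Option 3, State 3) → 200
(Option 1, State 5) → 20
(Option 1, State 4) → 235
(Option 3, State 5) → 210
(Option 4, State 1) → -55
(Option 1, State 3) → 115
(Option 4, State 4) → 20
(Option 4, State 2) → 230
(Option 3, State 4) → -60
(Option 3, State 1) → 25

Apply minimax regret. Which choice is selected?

Column bests: State 1=160, State 2=245, State 3=235, State 4=235, State 5=210.
Option 1 regrets: 0, 0, 120, 0, 190 → max 190
Option 2 regrets: 180, 80, 290, 60, 45 → max 290
Option 3 regrets: 135, 190, 35, 295, 0 → max 295
Option 4 regrets: 215, 15, 0, 215, 20 → max 215
Smallest max regret = 190 → Option 1.

Option 1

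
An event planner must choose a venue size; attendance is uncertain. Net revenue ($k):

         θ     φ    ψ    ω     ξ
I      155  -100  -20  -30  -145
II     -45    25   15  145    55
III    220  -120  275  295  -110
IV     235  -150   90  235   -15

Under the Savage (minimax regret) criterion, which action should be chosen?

III

Column bests: θ=235, φ=25, ψ=275, ω=295, ξ=55.
I regrets: 80, 125, 295, 325, 200 → max 325
II regrets: 280, 0, 260, 150, 0 → max 280
III regrets: 15, 145, 0, 0, 165 → max 165
IV regrets: 0, 175, 185, 60, 70 → max 185
Smallest max regret = 165 → III.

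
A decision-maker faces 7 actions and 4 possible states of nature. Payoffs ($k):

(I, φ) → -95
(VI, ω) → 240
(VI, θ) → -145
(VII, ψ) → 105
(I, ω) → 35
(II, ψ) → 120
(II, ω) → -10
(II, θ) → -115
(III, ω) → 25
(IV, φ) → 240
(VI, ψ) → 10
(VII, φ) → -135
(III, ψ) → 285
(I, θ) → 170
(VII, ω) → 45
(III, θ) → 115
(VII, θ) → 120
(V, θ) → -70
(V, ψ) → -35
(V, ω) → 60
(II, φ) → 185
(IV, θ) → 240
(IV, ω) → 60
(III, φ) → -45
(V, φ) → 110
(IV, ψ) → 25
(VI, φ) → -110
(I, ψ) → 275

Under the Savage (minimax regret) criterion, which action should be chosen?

Column bests: θ=240, φ=240, ψ=285, ω=240.
I regrets: 70, 335, 10, 205 → max 335
II regrets: 355, 55, 165, 250 → max 355
III regrets: 125, 285, 0, 215 → max 285
IV regrets: 0, 0, 260, 180 → max 260
V regrets: 310, 130, 320, 180 → max 320
VI regrets: 385, 350, 275, 0 → max 385
VII regrets: 120, 375, 180, 195 → max 375
Smallest max regret = 260 → IV.

IV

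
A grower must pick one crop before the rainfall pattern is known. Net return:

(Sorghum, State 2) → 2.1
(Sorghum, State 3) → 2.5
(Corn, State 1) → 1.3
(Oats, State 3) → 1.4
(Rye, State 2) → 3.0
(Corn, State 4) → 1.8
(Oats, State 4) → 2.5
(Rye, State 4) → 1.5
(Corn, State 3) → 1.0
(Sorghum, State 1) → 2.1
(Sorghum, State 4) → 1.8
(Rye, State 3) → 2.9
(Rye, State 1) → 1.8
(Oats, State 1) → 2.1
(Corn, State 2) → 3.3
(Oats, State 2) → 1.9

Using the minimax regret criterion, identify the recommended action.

Rye

Column bests: State 1=2.1, State 2=3.3, State 3=2.9, State 4=2.5.
Oats regrets: 0.0, 1.4, 1.5, 0.0 → max 1.5
Rye regrets: 0.3, 0.3, 0.0, 1.0 → max 1.0
Sorghum regrets: 0.0, 1.2, 0.4, 0.7 → max 1.2
Corn regrets: 0.8, 0.0, 1.9, 0.7 → max 1.9
Smallest max regret = 1.0 → Rye.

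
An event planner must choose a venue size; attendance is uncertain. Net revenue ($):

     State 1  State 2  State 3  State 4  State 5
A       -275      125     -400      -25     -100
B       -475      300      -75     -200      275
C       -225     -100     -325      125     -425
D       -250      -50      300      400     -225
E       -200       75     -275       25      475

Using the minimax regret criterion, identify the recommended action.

E

Column bests: State 1=-200, State 2=300, State 3=300, State 4=400, State 5=475.
A regrets: 75, 175, 700, 425, 575 → max 700
B regrets: 275, 0, 375, 600, 200 → max 600
C regrets: 25, 400, 625, 275, 900 → max 900
D regrets: 50, 350, 0, 0, 700 → max 700
E regrets: 0, 225, 575, 375, 0 → max 575
Smallest max regret = 575 → E.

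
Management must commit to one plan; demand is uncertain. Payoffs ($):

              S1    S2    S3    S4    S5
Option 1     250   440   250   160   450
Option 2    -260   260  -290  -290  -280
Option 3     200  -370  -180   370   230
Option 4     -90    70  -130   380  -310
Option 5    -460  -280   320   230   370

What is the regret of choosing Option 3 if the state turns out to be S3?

Best payoff under S3 is 320.
Regret = 320 − (-180) = 500.

500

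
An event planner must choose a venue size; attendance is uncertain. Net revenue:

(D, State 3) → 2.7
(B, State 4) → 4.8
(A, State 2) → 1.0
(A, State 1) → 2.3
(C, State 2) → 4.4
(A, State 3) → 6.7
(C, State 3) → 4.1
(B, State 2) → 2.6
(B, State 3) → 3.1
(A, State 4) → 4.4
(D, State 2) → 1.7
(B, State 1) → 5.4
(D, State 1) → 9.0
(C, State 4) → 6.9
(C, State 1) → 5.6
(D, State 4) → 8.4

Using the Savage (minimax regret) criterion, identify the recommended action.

Column bests: State 1=9.0, State 2=4.4, State 3=6.7, State 4=8.4.
A regrets: 6.7, 3.4, 0.0, 4.0 → max 6.7
B regrets: 3.6, 1.8, 3.6, 3.6 → max 3.6
C regrets: 3.4, 0.0, 2.6, 1.5 → max 3.4
D regrets: 0.0, 2.7, 4.0, 0.0 → max 4.0
Smallest max regret = 3.4 → C.

C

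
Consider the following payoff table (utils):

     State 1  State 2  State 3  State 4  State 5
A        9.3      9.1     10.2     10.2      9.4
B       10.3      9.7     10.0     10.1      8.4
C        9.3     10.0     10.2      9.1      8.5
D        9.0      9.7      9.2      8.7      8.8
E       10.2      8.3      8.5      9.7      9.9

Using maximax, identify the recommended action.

Row maxima: A=10.2, B=10.3, C=10.2, D=9.7, E=10.2
Best best-case = 10.3 → B.

B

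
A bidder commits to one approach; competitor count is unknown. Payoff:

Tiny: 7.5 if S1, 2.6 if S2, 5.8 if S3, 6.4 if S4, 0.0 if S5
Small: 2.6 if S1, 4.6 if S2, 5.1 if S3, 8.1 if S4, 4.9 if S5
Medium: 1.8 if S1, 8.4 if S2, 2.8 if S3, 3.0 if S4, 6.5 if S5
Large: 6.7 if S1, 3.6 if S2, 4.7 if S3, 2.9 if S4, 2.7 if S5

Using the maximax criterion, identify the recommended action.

Medium

Row maxima: Tiny=7.5, Small=8.1, Medium=8.4, Large=6.7
Best best-case = 8.4 → Medium.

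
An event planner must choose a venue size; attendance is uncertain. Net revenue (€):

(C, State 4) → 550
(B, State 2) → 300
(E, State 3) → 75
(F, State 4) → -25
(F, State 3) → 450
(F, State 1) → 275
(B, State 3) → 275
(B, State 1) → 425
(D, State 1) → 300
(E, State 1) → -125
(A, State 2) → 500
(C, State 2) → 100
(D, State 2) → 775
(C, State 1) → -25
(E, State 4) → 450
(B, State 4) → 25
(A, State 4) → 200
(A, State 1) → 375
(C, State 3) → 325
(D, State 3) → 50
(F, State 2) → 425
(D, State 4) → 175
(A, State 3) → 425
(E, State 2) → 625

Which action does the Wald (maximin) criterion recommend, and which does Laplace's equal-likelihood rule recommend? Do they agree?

Row minima: A=200, B=25, C=-25, D=50, E=-125, F=-25
Best worst-case = 200 → A.
Row averages: A=375, B=256.25, C=237.5, D=325, E=256.25, F=281.25
Highest average = 375 → A.

maximin → A; laplace → A (agree)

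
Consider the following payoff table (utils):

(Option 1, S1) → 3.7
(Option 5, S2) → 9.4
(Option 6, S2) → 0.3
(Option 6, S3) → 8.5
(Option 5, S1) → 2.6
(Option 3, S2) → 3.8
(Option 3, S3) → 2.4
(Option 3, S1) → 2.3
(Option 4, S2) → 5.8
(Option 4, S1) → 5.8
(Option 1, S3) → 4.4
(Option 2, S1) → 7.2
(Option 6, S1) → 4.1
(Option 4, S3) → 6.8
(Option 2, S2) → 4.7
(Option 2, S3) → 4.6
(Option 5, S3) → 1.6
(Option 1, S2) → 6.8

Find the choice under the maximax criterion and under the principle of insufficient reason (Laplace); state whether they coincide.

maximax → Option 5; laplace → Option 4 (disagree)

Row maxima: Option 1=6.8, Option 2=7.2, Option 3=3.8, Option 4=6.8, Option 5=9.4, Option 6=8.5
Best best-case = 9.4 → Option 5.
Row averages: Option 1=149/30, Option 2=5.5, Option 3=17/6, Option 4=92/15, Option 5=68/15, Option 6=4.3
Highest average = 92/15 → Option 4.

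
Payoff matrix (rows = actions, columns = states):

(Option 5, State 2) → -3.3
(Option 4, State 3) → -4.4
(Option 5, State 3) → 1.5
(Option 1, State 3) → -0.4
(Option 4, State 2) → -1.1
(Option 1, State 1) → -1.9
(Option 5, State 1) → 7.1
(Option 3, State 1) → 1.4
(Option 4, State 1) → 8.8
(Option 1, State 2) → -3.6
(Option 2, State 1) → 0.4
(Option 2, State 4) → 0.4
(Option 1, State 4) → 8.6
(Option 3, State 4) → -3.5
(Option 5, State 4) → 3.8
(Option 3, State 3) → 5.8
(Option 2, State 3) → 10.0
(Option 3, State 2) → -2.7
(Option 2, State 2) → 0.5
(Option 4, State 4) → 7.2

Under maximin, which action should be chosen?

Row minima: Option 1=-3.6, Option 2=0.4, Option 3=-3.5, Option 4=-4.4, Option 5=-3.3
Best worst-case = 0.4 → Option 2.

Option 2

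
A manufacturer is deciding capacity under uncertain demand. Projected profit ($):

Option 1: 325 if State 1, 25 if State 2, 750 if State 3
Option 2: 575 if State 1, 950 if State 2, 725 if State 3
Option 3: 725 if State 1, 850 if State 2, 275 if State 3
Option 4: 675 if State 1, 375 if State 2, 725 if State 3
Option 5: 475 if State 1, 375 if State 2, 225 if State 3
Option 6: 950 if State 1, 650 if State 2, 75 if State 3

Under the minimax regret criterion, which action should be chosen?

Column bests: State 1=950, State 2=950, State 3=750.
Option 1 regrets: 625, 925, 0 → max 925
Option 2 regrets: 375, 0, 25 → max 375
Option 3 regrets: 225, 100, 475 → max 475
Option 4 regrets: 275, 575, 25 → max 575
Option 5 regrets: 475, 575, 525 → max 575
Option 6 regrets: 0, 300, 675 → max 675
Smallest max regret = 375 → Option 2.

Option 2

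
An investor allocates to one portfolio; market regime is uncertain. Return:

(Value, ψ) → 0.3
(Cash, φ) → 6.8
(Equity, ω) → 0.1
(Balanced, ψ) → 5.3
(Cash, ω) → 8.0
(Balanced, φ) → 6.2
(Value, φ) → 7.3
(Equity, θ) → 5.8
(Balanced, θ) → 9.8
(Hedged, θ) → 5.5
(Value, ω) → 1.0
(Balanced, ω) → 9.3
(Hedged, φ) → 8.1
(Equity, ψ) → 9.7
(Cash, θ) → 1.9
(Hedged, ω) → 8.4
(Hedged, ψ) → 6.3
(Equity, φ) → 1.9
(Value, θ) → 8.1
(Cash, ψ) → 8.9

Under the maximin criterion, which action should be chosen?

Row minima: Value=0.3, Cash=1.9, Equity=0.1, Balanced=5.3, Hedged=5.5
Best worst-case = 5.5 → Hedged.

Hedged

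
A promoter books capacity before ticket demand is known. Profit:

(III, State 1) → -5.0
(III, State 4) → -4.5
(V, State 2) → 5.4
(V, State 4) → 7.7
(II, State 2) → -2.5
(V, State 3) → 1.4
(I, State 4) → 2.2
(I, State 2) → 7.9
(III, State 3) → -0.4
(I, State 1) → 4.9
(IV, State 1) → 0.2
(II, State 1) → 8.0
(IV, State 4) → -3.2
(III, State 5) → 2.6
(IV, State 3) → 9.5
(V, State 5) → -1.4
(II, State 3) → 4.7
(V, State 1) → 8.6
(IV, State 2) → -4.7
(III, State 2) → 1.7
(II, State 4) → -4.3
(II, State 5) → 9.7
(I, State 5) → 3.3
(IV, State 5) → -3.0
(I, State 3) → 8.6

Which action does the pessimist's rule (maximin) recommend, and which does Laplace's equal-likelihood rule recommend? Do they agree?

Row minima: I=2.2, II=-4.3, III=-5.0, IV=-4.7, V=-1.4
Best worst-case = 2.2 → I.
Row averages: I=5.38, II=3.12, III=-1.12, IV=-0.24, V=4.34
Highest average = 5.38 → I.

maximin → I; laplace → I (agree)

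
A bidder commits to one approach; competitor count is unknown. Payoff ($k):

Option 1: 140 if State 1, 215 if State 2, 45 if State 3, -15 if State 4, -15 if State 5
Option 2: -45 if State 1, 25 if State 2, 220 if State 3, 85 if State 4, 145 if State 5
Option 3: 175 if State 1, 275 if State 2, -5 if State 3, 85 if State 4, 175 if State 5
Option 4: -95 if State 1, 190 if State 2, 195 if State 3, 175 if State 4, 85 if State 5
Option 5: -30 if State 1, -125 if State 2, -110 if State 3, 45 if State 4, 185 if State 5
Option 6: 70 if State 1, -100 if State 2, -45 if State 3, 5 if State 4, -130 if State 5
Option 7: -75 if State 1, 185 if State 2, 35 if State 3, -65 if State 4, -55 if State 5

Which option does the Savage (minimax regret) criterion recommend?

Column bests: State 1=175, State 2=275, State 3=220, State 4=175, State 5=185.
Option 1 regrets: 35, 60, 175, 190, 200 → max 200
Option 2 regrets: 220, 250, 0, 90, 40 → max 250
Option 3 regrets: 0, 0, 225, 90, 10 → max 225
Option 4 regrets: 270, 85, 25, 0, 100 → max 270
Option 5 regrets: 205, 400, 330, 130, 0 → max 400
Option 6 regrets: 105, 375, 265, 170, 315 → max 375
Option 7 regrets: 250, 90, 185, 240, 240 → max 250
Smallest max regret = 200 → Option 1.

Option 1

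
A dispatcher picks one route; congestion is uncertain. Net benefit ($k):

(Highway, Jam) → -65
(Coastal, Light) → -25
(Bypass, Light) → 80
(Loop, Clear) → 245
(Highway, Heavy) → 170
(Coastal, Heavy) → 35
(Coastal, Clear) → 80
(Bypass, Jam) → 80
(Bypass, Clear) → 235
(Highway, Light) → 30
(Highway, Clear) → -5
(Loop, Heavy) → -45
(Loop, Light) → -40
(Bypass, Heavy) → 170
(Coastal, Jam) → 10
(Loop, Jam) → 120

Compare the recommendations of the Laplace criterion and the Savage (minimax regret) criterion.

laplace → Bypass; minimax regret → Bypass (agree)

Row averages: Highway=32.5, Loop=70, Bypass=141.25, Coastal=25
Highest average = 141.25 → Bypass.
Column bests: Clear=245, Light=80, Heavy=170, Jam=120.
Highway regrets: 250, 50, 0, 185 → max 250
Loop regrets: 0, 120, 215, 0 → max 215
Bypass regrets: 10, 0, 0, 40 → max 40
Coastal regrets: 165, 105, 135, 110 → max 165
Smallest max regret = 40 → Bypass.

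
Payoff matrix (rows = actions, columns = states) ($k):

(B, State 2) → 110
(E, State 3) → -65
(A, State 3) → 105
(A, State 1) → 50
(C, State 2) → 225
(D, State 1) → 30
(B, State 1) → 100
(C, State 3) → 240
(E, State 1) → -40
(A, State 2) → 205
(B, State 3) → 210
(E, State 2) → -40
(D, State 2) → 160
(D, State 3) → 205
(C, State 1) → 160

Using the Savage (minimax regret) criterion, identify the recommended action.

Column bests: State 1=160, State 2=225, State 3=240.
A regrets: 110, 20, 135 → max 135
B regrets: 60, 115, 30 → max 115
C regrets: 0, 0, 0 → max 0
D regrets: 130, 65, 35 → max 130
E regrets: 200, 265, 305 → max 305
Smallest max regret = 0 → C.

C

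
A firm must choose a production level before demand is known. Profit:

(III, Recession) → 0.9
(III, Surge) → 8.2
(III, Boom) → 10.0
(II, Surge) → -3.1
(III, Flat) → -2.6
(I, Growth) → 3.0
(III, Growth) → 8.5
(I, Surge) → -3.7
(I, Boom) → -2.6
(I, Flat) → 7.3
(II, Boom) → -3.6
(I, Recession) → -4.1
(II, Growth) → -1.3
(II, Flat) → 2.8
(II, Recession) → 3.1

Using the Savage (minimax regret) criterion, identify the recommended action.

III

Column bests: Recession=3.1, Flat=7.3, Growth=8.5, Boom=10.0, Surge=8.2.
I regrets: 7.2, 0.0, 5.5, 12.6, 11.9 → max 12.6
II regrets: 0.0, 4.5, 9.8, 13.6, 11.3 → max 13.6
III regrets: 2.2, 9.9, 0.0, 0.0, 0.0 → max 9.9
Smallest max regret = 9.9 → III.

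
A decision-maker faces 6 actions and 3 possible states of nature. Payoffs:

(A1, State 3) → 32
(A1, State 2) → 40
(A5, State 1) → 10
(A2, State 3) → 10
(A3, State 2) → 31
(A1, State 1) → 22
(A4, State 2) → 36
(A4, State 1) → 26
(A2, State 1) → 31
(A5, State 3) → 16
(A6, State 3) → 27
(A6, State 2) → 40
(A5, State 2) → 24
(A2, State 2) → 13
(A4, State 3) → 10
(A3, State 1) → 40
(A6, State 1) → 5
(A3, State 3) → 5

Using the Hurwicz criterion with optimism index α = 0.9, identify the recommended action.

A1: 0.9·40 + 0.1·22 = 38.2
A2: 0.9·31 + 0.1·10 = 28.9
A3: 0.9·40 + 0.1·5 = 36.5
A4: 0.9·36 + 0.1·10 = 33.4
A5: 0.9·24 + 0.1·10 = 22.6
A6: 0.9·40 + 0.1·5 = 36.5
Highest Hurwicz score = 38.2 → A1.

A1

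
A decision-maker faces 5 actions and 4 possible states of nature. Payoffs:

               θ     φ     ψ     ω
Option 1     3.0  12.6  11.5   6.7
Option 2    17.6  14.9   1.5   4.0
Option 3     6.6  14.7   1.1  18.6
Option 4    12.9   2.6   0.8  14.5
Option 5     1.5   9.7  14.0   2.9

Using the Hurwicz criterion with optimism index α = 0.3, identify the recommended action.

Option 1: 0.3·12.6 + 0.7·3.0 = 5.88
Option 2: 0.3·17.6 + 0.7·1.5 = 6.33
Option 3: 0.3·18.6 + 0.7·1.1 = 6.35
Option 4: 0.3·14.5 + 0.7·0.8 = 4.91
Option 5: 0.3·14.0 + 0.7·1.5 = 5.25
Highest Hurwicz score = 6.35 → Option 3.

Option 3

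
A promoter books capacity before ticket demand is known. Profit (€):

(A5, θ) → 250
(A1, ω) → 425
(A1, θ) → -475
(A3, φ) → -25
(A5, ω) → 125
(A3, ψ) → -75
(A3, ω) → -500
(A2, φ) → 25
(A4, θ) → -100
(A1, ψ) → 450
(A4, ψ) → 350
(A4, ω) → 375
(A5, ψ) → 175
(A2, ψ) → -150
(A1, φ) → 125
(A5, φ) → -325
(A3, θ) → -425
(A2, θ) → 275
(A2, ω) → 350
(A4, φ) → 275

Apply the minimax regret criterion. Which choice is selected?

Column bests: θ=275, φ=275, ψ=450, ω=425.
A1 regrets: 750, 150, 0, 0 → max 750
A2 regrets: 0, 250, 600, 75 → max 600
A3 regrets: 700, 300, 525, 925 → max 925
A4 regrets: 375, 0, 100, 50 → max 375
A5 regrets: 25, 600, 275, 300 → max 600
Smallest max regret = 375 → A4.

A4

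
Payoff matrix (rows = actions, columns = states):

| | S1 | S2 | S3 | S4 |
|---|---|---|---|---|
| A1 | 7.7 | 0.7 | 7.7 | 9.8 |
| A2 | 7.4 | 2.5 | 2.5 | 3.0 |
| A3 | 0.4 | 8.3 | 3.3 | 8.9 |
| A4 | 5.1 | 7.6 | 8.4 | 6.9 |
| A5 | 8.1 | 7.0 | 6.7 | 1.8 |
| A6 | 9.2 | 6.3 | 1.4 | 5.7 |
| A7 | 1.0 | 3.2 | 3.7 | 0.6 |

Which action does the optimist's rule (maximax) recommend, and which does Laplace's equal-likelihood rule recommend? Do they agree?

maximax → A1; laplace → A4 (disagree)

Row maxima: A1=9.8, A2=7.4, A3=8.9, A4=8.4, A5=8.1, A6=9.2, A7=3.7
Best best-case = 9.8 → A1.
Row averages: A1=6.475, A2=3.85, A3=5.225, A4=7, A5=5.9, A6=5.65, A7=2.125
Highest average = 7 → A4.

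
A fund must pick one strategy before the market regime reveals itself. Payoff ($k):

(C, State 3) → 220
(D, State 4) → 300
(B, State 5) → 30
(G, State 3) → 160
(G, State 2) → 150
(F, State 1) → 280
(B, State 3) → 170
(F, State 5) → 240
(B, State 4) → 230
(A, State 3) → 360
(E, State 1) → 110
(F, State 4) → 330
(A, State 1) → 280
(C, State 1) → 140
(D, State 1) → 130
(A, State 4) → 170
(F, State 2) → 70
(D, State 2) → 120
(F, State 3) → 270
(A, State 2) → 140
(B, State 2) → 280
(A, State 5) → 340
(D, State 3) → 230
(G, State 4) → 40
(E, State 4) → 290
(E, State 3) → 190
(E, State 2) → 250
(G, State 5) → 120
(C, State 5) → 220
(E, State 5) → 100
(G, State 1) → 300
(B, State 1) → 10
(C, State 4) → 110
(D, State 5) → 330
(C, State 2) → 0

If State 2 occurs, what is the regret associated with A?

140

Best payoff under State 2 is 280.
Regret = 280 − 140 = 140.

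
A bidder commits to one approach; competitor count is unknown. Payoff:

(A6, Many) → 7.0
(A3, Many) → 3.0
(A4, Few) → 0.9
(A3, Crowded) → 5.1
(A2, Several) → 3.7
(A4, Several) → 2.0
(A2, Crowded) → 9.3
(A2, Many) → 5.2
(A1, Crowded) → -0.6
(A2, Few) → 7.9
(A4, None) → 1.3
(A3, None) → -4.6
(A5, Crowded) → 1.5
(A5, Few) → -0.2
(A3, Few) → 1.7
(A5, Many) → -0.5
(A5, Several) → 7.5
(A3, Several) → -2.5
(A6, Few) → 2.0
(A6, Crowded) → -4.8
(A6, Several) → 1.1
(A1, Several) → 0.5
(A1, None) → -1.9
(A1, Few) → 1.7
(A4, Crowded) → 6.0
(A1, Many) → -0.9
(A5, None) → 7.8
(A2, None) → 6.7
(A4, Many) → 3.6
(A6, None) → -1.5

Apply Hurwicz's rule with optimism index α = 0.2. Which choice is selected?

A1: 0.2·1.7 + 0.8·(-1.9) = -1.18
A2: 0.2·9.3 + 0.8·3.7 = 4.82
A3: 0.2·5.1 + 0.8·(-4.6) = -2.66
A4: 0.2·6.0 + 0.8·0.9 = 1.92
A5: 0.2·7.8 + 0.8·(-0.5) = 1.16
A6: 0.2·7.0 + 0.8·(-4.8) = -2.44
Highest Hurwicz score = 4.82 → A2.

A2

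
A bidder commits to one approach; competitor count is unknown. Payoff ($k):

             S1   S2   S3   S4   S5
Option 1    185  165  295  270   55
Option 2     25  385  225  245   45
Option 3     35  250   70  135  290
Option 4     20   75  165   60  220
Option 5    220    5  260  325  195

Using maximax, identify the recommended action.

Option 2

Row maxima: Option 1=295, Option 2=385, Option 3=290, Option 4=220, Option 5=325
Best best-case = 385 → Option 2.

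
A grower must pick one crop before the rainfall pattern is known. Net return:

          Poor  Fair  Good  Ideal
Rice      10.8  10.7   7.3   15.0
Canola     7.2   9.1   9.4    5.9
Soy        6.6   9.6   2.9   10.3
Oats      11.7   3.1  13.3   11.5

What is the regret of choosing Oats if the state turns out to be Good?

Best payoff under Good is 13.3.
Regret = 13.3 − 13.3 = 0.0.

0.0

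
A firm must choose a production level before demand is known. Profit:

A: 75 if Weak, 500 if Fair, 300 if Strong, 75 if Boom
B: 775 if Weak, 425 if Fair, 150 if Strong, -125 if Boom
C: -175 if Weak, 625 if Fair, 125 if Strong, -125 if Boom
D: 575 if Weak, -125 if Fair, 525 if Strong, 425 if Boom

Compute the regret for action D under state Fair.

750

Best payoff under Fair is 625.
Regret = 625 − (-125) = 750.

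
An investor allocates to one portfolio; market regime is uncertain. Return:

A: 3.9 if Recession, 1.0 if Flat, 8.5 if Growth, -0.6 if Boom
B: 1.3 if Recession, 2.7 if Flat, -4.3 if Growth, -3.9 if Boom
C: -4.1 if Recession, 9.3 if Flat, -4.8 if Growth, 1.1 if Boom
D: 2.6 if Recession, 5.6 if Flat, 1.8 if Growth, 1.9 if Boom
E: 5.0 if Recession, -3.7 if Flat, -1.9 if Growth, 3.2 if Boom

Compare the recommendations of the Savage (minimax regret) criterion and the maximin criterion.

Column bests: Recession=5.0, Flat=9.3, Growth=8.5, Boom=3.2.
A regrets: 1.1, 8.3, 0.0, 3.8 → max 8.3
B regrets: 3.7, 6.6, 12.8, 7.1 → max 12.8
C regrets: 9.1, 0.0, 13.3, 2.1 → max 13.3
D regrets: 2.4, 3.7, 6.7, 1.3 → max 6.7
E regrets: 0.0, 13.0, 10.4, 0.0 → max 13.0
Smallest max regret = 6.7 → D.
Row minima: A=-0.6, B=-4.3, C=-4.8, D=1.8, E=-3.7
Best worst-case = 1.8 → D.

minimax regret → D; maximin → D (agree)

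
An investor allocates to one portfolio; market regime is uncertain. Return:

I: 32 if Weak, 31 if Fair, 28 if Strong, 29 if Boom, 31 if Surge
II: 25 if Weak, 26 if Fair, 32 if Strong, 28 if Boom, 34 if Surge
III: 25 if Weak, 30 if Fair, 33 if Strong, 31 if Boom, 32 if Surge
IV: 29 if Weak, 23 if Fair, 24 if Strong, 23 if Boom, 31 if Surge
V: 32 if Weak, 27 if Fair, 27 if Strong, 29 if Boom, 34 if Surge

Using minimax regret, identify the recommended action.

Column bests: Weak=32, Fair=31, Strong=33, Boom=31, Surge=34.
I regrets: 0, 0, 5, 2, 3 → max 5
II regrets: 7, 5, 1, 3, 0 → max 7
III regrets: 7, 1, 0, 0, 2 → max 7
IV regrets: 3, 8, 9, 8, 3 → max 9
V regrets: 0, 4, 6, 2, 0 → max 6
Smallest max regret = 5 → I.

I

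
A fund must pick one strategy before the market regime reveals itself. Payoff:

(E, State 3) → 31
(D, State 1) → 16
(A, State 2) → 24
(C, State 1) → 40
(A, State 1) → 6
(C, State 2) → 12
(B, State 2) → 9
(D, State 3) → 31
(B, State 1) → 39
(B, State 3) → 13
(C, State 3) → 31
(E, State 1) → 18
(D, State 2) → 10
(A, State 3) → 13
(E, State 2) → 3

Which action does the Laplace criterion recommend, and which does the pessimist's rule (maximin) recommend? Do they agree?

laplace → C; maximin → C (agree)

Row averages: A=43/3, B=61/3, C=83/3, D=19, E=52/3
Highest average = 83/3 → C.
Row minima: A=6, B=9, C=12, D=10, E=3
Best worst-case = 12 → C.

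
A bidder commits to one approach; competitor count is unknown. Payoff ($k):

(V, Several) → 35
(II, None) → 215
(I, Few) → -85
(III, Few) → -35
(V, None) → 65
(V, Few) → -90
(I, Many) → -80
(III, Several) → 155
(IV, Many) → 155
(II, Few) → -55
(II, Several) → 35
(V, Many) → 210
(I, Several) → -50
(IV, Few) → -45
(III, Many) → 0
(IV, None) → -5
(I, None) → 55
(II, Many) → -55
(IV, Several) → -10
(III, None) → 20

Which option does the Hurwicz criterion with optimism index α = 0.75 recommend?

II

I: 0.75·55 + 0.25·(-85) = 20
II: 0.75·215 + 0.25·(-55) = 147.5
III: 0.75·155 + 0.25·(-35) = 107.5
IV: 0.75·155 + 0.25·(-45) = 105
V: 0.75·210 + 0.25·(-90) = 135
Highest Hurwicz score = 147.5 → II.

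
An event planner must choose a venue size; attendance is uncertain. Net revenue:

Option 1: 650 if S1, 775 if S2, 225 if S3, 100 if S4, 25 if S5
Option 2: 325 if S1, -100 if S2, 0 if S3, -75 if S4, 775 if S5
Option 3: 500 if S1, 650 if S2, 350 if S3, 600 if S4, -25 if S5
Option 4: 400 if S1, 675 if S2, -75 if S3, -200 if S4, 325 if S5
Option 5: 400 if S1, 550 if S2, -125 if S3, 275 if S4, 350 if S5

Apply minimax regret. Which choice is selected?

Column bests: S1=650, S2=775, S3=350, S4=600, S5=775.
Option 1 regrets: 0, 0, 125, 500, 750 → max 750
Option 2 regrets: 325, 875, 350, 675, 0 → max 875
Option 3 regrets: 150, 125, 0, 0, 800 → max 800
Option 4 regrets: 250, 100, 425, 800, 450 → max 800
Option 5 regrets: 250, 225, 475, 325, 425 → max 475
Smallest max regret = 475 → Option 5.

Option 5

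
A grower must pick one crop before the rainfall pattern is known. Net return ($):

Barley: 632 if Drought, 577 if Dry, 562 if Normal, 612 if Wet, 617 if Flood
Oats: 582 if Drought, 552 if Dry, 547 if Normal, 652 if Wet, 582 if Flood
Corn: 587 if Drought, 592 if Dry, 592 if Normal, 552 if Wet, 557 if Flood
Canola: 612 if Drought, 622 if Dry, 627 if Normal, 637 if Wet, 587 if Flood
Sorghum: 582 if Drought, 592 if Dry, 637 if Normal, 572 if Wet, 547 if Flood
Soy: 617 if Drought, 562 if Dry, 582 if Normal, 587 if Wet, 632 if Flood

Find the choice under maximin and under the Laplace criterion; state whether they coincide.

maximin → Canola; laplace → Canola (agree)

Row minima: Barley=562, Oats=547, Corn=552, Canola=587, Sorghum=547, Soy=562
Best worst-case = 587 → Canola.
Row averages: Barley=600, Oats=583, Corn=576, Canola=617, Sorghum=586, Soy=596
Highest average = 617 → Canola.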